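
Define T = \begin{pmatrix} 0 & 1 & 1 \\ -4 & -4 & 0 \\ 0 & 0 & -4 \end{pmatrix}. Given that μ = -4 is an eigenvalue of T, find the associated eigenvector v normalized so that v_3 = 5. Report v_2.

-5

T + 4I = [[4, 1, 1], [-4, 0, 0], [0, 0, 0]].
Solving (T + 4I)v = 0 gives the eigenspace spanned by (0, -5, 5).
With v_3 = 5, v = (0, -5, 5), so v_2 = -5.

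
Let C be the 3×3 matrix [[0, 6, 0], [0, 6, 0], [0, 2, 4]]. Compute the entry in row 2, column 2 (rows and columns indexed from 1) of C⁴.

Characteristic polynomial: r^3 - 10r^2 + 24r = r(r - 6)(r - 4), so the eigenvalues are 0, 4, 6.
r=0: eigenvector (1, 0, 0).
r=6: eigenvector (1, 1, 1).
r=4: eigenvector (0, 0, 1).
P = [[1, 1, 0], [0, 1, 0], [0, 1, 1]], D = diag(0, 6, 4), P⁻¹ = [[1, -1, 0], [0, 1, 0], [0, -1, 1]].
C⁴ = P·diag(0, 1296, 256)·P⁻¹ = [[0, 1296, 0], [0, 1296, 0], [0, 1040, 256]].
The requested entry is 1296.

1296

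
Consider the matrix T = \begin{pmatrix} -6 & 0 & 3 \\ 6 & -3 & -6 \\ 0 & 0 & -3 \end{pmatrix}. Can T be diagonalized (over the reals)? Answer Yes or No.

Characteristic polynomial: p(r) = r^3 + 12r^2 + 45r + 54 = (r + 3)^2(r + 6).
r = -3 has algebraic multiplicity 2; rank(T + 3I) = 1, so geometric multiplicity = 2.
Every eigenvalue has geometric = algebraic multiplicity, so T is diagonalizable.

Yes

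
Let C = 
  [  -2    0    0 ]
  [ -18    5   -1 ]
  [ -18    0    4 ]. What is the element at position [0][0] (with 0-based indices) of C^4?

16

Characteristic polynomial: t^3 - 7t^2 + 2t + 40 = (t - 5)(t - 4)(t + 2), so the eigenvalues are -2, 4, 5.
t=-2: eigenvector (1, 3, 3).
t=5: eigenvector (0, 1, 0).
t=4: eigenvector (0, 1, 1).
P = [[1, 0, 0], [3, 1, 1], [3, 0, 1]], D = diag(-2, 5, 4), P⁻¹ = [[1, 0, 0], [0, 1, -1], [-3, 0, 1]].
C⁴ = P·diag(16, 625, 256)·P⁻¹ = [[16, 0, 0], [-720, 625, -369], [-720, 0, 256]].
The requested entry is 16.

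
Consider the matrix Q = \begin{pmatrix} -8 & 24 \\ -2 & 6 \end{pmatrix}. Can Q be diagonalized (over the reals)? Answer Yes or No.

Characteristic polynomial: p(s) = s^2 + 2s = s(s + 2).
All 2 eigenvalues are distinct, so Q is diagonalizable.

Yes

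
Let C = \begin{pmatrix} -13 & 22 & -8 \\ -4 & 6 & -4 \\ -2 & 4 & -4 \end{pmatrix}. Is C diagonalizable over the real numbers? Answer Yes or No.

Characteristic polynomial: p(λ) = λ^3 + 11λ^2 + 38λ + 40 = (λ + 2)(λ + 4)(λ + 5).
All 3 eigenvalues are distinct, so C is diagonalizable.

Yes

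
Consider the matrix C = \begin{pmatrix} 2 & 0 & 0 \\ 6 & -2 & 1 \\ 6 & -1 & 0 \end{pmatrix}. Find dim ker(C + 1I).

1

C + 1I = [[3, 0, 0], [6, -1, 1], [6, -1, 1]].
This matrix has rank 2, so its null space has dimension 3 − 2 = 1.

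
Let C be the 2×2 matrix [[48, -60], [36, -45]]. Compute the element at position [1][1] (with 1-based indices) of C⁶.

Characteristic polynomial: μ^2 - 3μ = μ(μ - 3), so the eigenvalues are 0, 3.
μ=3: eigenvector (4, 3).
μ=0: eigenvector (5, 4).
P = [[4, 5], [3, 4]], D = diag(3, 0), P⁻¹ = [[4, -5], [-3, 4]].
C⁶ = P·diag(729, 0)·P⁻¹ = [[11664, -14580], [8748, -10935]].
The requested entry is 11664.

11664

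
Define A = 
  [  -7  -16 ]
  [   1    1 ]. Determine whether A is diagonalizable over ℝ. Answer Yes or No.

Characteristic polynomial: p(λ) = λ^2 + 6λ + 9 = (λ + 3)^2.
λ = -3 has algebraic multiplicity 2; rank(A + 3I) = 1, so geometric multiplicity = 1.
Geometric multiplicity < algebraic multiplicity, so A is not diagonalizable.

No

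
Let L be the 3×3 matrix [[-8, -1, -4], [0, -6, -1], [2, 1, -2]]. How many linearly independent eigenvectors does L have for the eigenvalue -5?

L + 5I = [[-3, -1, -4], [0, -1, -1], [2, 1, 3]].
This matrix has rank 2, so its null space has dimension 3 − 2 = 1.

1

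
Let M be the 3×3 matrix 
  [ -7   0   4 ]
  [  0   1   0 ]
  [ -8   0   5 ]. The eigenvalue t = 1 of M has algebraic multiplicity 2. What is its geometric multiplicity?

2

M − 1I = [[-8, 0, 4], [0, 0, 0], [-8, 0, 4]].
This matrix has rank 1, so its null space has dimension 3 − 1 = 2.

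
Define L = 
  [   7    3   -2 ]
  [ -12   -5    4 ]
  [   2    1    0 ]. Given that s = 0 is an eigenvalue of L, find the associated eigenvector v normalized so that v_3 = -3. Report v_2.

12

L = [[7, 3, -2], [-12, -5, 4], [2, 1, 0]].
Solving (L)v = 0 gives the eigenspace spanned by (-6, 12, -3).
With v_3 = -3, v = (-6, 12, -3), so v_2 = 12.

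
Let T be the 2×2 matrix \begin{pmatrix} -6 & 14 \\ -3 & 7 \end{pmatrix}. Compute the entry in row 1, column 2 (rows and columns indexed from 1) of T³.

Characteristic polynomial: λ^2 - λ = λ(λ - 1), so the eigenvalues are 0, 1.
λ=1: eigenvector (2, 1).
λ=0: eigenvector (7, 3).
P = [[2, 7], [1, 3]], D = diag(1, 0), P⁻¹ = [[-3, 7], [1, -2]].
T³ = P·diag(1, 0)·P⁻¹ = [[-6, 14], [-3, 7]].
The requested entry is 14.

14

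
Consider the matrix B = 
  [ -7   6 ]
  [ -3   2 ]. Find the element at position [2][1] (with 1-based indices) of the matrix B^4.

255

Characteristic polynomial: r^2 + 5r + 4 = (r + 1)(r + 4), so the eigenvalues are -4, -1.
r=-4: eigenvector (-2, -1).
r=-1: eigenvector (1, 1).
P = [[-2, 1], [-1, 1]], D = diag(-4, -1), P⁻¹ = [[-1, 1], [-1, 2]].
B⁴ = P·diag(256, 1)·P⁻¹ = [[511, -510], [255, -254]].
The requested entry is 255.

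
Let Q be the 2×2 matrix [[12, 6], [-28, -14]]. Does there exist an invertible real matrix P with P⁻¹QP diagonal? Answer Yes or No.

Yes

Characteristic polynomial: p(s) = s^2 + 2s = s(s + 2).
All 2 eigenvalues are distinct, so Q is diagonalizable.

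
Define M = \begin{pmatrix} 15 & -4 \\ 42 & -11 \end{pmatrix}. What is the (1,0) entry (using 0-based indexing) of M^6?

15288

Characteristic polynomial: s^2 - 4s + 3 = (s - 3)(s - 1), so the eigenvalues are 1, 3.
s=3: eigenvector (1, 3).
s=1: eigenvector (2, 7).
P = [[1, 2], [3, 7]], D = diag(3, 1), P⁻¹ = [[7, -2], [-3, 1]].
M⁶ = P·diag(729, 1)·P⁻¹ = [[5097, -1456], [15288, -4367]].
The requested entry is 15288.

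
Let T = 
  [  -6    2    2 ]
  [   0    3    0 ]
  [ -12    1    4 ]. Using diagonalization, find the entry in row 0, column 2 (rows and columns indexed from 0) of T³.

Characteristic polynomial: λ^3 - λ^2 - 6λ = λ(λ - 3)(λ + 2), so the eigenvalues are -2, 0, 3.
λ=-2: eigenvector (1, 0, 2).
λ=3: eigenvector (0, 1, -1).
λ=0: eigenvector (1, 0, 3).
P = [[1, 0, 1], [0, 1, 0], [2, -1, 3]], D = diag(-2, 3, 0), P⁻¹ = [[3, -1, -1], [0, 1, 0], [-2, 1, 1]].
T³ = P·diag(-8, 27, 0)·P⁻¹ = [[-24, 8, 8], [0, 27, 0], [-48, -11, 16]].
The requested entry is 8.

8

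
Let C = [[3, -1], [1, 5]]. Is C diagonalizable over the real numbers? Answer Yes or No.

No

Characteristic polynomial: p(t) = t^2 - 8t + 16 = (t - 4)^2.
t = 4 has algebraic multiplicity 2; rank(C − 4I) = 1, so geometric multiplicity = 1.
Geometric multiplicity < algebraic multiplicity, so C is not diagonalizable.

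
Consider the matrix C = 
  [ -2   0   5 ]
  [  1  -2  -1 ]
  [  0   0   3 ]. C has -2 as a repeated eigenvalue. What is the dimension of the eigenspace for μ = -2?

C + 2I = [[0, 0, 5], [1, 0, -1], [0, 0, 5]].
This matrix has rank 2, so its null space has dimension 3 − 2 = 1.

1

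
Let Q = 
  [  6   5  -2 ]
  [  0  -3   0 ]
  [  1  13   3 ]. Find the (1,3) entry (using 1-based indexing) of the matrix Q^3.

-122

Characteristic polynomial: μ^3 - 6μ^2 - 7μ + 60 = (μ - 5)(μ - 4)(μ + 3), so the eigenvalues are -3, 4, 5.
μ=4: eigenvector (1, 0, 1).
μ=5: eigenvector (-2, 0, -1).
μ=-3: eigenvector (-1, 1, -2).
P = [[1, -2, -1], [0, 0, 1], [1, -1, -2]], D = diag(4, 5, -3), P⁻¹ = [[-1, 3, 2], [-1, 1, 1], [0, 1, 0]].
Q³ = P·diag(64, 125, -27)·P⁻¹ = [[186, -31, -122], [0, -27, 0], [61, 121, 3]].
The requested entry is -122.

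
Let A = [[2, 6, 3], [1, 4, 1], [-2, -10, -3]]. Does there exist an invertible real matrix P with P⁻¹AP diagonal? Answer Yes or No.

No

Characteristic polynomial: p(r) = r^3 - 3r^2 + 4 = (r - 2)^2(r + 1).
r = 2 has algebraic multiplicity 2; rank(A − 2I) = 2, so geometric multiplicity = 1.
Geometric multiplicity < algebraic multiplicity, so A is not diagonalizable.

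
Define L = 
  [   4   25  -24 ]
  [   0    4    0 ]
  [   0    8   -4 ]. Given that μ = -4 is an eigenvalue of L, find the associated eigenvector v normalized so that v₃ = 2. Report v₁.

6

L + 4I = [[8, 25, -24], [0, 8, 0], [0, 8, 0]].
Solving (L + 4I)v = 0 gives the eigenspace spanned by (6, 0, 2).
With v₃ = 2, v = (6, 0, 2), so v₁ = 6.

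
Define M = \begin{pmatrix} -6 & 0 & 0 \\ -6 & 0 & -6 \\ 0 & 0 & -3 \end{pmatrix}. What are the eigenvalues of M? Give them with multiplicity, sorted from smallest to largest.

Characteristic polynomial: p(s) = s^3 + 9s^2 + 18s = s(s + 3)(s + 6).
Roots (with multiplicity): -6, -3, 0.

-6, -3, 0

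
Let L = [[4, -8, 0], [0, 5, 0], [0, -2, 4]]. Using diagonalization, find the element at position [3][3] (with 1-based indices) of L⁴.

Characteristic polynomial: r^3 - 13r^2 + 56r - 80 = (r - 5)(r - 4)^2, so the eigenvalues are 4, 4, 5.
r=4: eigenvector (1, 0, 0).
r=5: eigenvector (-8, 1, -2).
r=4: eigenvector (4, 0, 1).
P = [[1, -8, 4], [0, 1, 0], [0, -2, 1]], D = diag(4, 5, 4), P⁻¹ = [[1, 0, -4], [0, 1, 0], [0, 2, 1]].
L⁴ = P·diag(256, 625, 256)·P⁻¹ = [[256, -2952, 0], [0, 625, 0], [0, -738, 256]].
The requested entry is 256.

256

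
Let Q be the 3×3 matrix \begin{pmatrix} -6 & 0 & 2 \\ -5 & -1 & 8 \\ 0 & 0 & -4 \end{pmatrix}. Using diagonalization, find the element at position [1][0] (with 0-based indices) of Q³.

-215

Characteristic polynomial: t^3 + 11t^2 + 34t + 24 = (t + 1)(t + 4)(t + 6), so the eigenvalues are -6, -4, -1.
t=-6: eigenvector (1, 1, 0).
t=-1: eigenvector (0, 1, 0).
t=-4: eigenvector (1, -1, 1).
P = [[1, 0, 1], [1, 1, -1], [0, 0, 1]], D = diag(-6, -1, -4), P⁻¹ = [[1, 0, -1], [-1, 1, 2], [0, 0, 1]].
Q³ = P·diag(-216, -1, -64)·P⁻¹ = [[-216, 0, 152], [-215, -1, 278], [0, 0, -64]].
The requested entry is -215.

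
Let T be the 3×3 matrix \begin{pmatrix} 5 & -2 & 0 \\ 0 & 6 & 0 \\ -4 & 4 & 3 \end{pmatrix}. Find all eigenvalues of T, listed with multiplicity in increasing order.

3, 5, 6

Characteristic polynomial: p(r) = r^3 - 14r^2 + 63r - 90 = (r - 6)(r - 5)(r - 3).
Roots (with multiplicity): 3, 5, 6.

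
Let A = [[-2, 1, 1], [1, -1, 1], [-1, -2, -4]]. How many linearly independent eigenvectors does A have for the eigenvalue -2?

1

A + 2I = [[0, 1, 1], [1, 1, 1], [-1, -2, -2]].
This matrix has rank 2, so its null space has dimension 3 − 2 = 1.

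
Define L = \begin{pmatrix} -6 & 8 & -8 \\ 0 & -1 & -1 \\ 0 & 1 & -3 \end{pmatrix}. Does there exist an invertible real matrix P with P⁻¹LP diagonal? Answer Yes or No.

No

Characteristic polynomial: p(t) = t^3 + 10t^2 + 28t + 24 = (t + 2)^2(t + 6).
t = -2 has algebraic multiplicity 2; rank(L + 2I) = 2, so geometric multiplicity = 1.
Geometric multiplicity < algebraic multiplicity, so L is not diagonalizable.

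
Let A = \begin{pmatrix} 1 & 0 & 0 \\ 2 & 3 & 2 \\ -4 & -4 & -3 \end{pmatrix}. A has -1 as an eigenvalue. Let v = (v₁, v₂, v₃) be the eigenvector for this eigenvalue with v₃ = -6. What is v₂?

A + 1I = [[2, 0, 0], [2, 4, 2], [-4, -4, -2]].
Solving (A + 1I)v = 0 gives the eigenspace spanned by (0, 3, -6).
With v₃ = -6, v = (0, 3, -6), so v₂ = 3.

3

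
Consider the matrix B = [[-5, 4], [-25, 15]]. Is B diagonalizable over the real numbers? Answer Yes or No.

No

Characteristic polynomial: p(s) = s^2 - 10s + 25 = (s - 5)^2.
s = 5 has algebraic multiplicity 2; rank(B − 5I) = 1, so geometric multiplicity = 1.
Geometric multiplicity < algebraic multiplicity, so B is not diagonalizable.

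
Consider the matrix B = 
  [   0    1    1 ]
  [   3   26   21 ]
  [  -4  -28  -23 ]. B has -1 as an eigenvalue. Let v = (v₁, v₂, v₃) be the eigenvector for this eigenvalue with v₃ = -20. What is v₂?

B + 1I = [[1, 1, 1], [3, 27, 21], [-4, -28, -22]].
Solving (B + 1I)v = 0 gives the eigenspace spanned by (5, 15, -20).
With v₃ = -20, v = (5, 15, -20), so v₂ = 15.

15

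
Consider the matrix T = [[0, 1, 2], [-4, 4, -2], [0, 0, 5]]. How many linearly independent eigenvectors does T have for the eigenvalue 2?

1

T − 2I = [[-2, 1, 2], [-4, 2, -2], [0, 0, 3]].
This matrix has rank 2, so its null space has dimension 3 − 2 = 1.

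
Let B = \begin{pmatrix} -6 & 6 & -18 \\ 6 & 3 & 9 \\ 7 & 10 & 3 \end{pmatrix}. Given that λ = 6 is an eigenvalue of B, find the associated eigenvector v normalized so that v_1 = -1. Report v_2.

B − 6I = [[-12, 6, -18], [6, -3, 9], [7, 10, -3]].
Solving (B − 6I)v = 0 gives the eigenspace spanned by (-1, 1, 1).
With v_1 = -1, v = (-1, 1, 1), so v_2 = 1.

1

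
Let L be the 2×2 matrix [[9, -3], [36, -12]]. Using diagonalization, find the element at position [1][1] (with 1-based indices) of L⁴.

Characteristic polynomial: t^2 + 3t = t(t + 3), so the eigenvalues are -3, 0.
t=-3: eigenvector (-1, -4).
t=0: eigenvector (1, 3).
P = [[-1, 1], [-4, 3]], D = diag(-3, 0), P⁻¹ = [[3, -1], [4, -1]].
L⁴ = P·diag(81, 0)·P⁻¹ = [[-243, 81], [-972, 324]].
The requested entry is -243.

-243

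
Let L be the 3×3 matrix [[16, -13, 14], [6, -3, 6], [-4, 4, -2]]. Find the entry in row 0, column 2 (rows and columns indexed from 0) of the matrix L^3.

794

Characteristic polynomial: t^3 - 11t^2 + 36t - 36 = (t - 6)(t - 3)(t - 2), so the eigenvalues are 2, 3, 6.
t=6: eigenvector (4, 2, -1).
t=3: eigenvector (1, 1, 0).
t=2: eigenvector (-1, 0, 1).
P = [[4, 1, -1], [2, 1, 0], [-1, 0, 1]], D = diag(6, 3, 2), P⁻¹ = [[1, -1, 1], [-2, 3, -2], [1, -1, 2]].
L³ = P·diag(216, 27, 8)·P⁻¹ = [[802, -775, 794], [378, -351, 378], [-208, 208, -200]].
The requested entry is 794.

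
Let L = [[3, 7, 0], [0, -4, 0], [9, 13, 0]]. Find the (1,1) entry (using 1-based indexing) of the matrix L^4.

Characteristic polynomial: λ^3 + λ^2 - 12λ = λ(λ - 3)(λ + 4), so the eigenvalues are -4, 0, 3.
λ=3: eigenvector (1, 0, 3).
λ=-4: eigenvector (-1, 1, -1).
λ=0: eigenvector (0, 0, 1).
P = [[1, -1, 0], [0, 1, 0], [3, -1, 1]], D = diag(3, -4, 0), P⁻¹ = [[1, 1, 0], [0, 1, 0], [-3, -2, 1]].
L⁴ = P·diag(81, 256, 0)·P⁻¹ = [[81, -175, 0], [0, 256, 0], [243, -13, 0]].
The requested entry is 81.

81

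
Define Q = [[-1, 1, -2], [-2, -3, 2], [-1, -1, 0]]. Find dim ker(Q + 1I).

Q + 1I = [[0, 1, -2], [-2, -2, 2], [-1, -1, 1]].
This matrix has rank 2, so its null space has dimension 3 − 2 = 1.

1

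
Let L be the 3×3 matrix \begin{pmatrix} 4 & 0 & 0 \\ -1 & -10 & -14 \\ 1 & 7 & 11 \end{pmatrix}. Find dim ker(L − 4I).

L − 4I = [[0, 0, 0], [-1, -14, -14], [1, 7, 7]].
This matrix has rank 2, so its null space has dimension 3 − 2 = 1.

1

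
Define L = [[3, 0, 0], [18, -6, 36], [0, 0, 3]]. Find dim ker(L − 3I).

2

L − 3I = [[0, 0, 0], [18, -9, 36], [0, 0, 0]].
This matrix has rank 1, so its null space has dimension 3 − 1 = 2.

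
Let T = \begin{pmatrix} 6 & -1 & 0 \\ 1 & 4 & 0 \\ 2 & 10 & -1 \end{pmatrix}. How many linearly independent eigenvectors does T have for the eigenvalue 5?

1

T − 5I = [[1, -1, 0], [1, -1, 0], [2, 10, -6]].
This matrix has rank 2, so its null space has dimension 3 − 2 = 1.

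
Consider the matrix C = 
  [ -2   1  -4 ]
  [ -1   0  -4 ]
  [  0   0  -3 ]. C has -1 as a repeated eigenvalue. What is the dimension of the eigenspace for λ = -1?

C + 1I = [[-1, 1, -4], [-1, 1, -4], [0, 0, -2]].
This matrix has rank 2, so its null space has dimension 3 − 2 = 1.

1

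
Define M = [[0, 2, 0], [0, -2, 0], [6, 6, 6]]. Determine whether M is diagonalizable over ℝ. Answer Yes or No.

Yes

Characteristic polynomial: p(λ) = λ^3 - 4λ^2 - 12λ = λ(λ - 6)(λ + 2).
All 3 eigenvalues are distinct, so M is diagonalizable.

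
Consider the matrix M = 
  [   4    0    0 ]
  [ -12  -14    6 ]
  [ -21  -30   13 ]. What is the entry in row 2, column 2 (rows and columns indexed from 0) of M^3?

Characteristic polynomial: t^3 - 3t^2 - 6t + 8 = (t - 4)(t - 1)(t + 2), so the eigenvalues are -2, 1, 4.
t=4: eigenvector (1, -1, -1).
t=-2: eigenvector (0, 1, 2).
t=1: eigenvector (0, 2, 5).
P = [[1, 0, 0], [-1, 1, 2], [-1, 2, 5]], D = diag(4, -2, 1), P⁻¹ = [[1, 0, 0], [3, 5, -2], [-1, -2, 1]].
M³ = P·diag(64, -8, 1)·P⁻¹ = [[64, 0, 0], [-90, -44, 18], [-117, -90, 37]].
The requested entry is 37.

37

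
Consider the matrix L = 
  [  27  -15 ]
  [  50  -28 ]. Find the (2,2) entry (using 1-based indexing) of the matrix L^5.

-1618

Characteristic polynomial: μ^2 + μ - 6 = (μ - 2)(μ + 3), so the eigenvalues are -3, 2.
μ=2: eigenvector (-3, -5).
μ=-3: eigenvector (1, 2).
P = [[-3, 1], [-5, 2]], D = diag(2, -3), P⁻¹ = [[-2, 1], [-5, 3]].
L⁵ = P·diag(32, -243)·P⁻¹ = [[1407, -825], [2750, -1618]].
The requested entry is -1618.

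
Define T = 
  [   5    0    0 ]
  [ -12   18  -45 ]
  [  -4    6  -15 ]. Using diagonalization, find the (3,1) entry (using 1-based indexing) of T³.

Characteristic polynomial: μ^3 - 8μ^2 + 15μ = μ(μ - 5)(μ - 3), so the eigenvalues are 0, 3, 5.
μ=5: eigenvector (1, -6, -2).
μ=0: eigenvector (0, -5, -2).
μ=3: eigenvector (0, 3, 1).
P = [[1, 0, 0], [-6, -5, 3], [-2, -2, 1]], D = diag(5, 0, 3), P⁻¹ = [[1, 0, 0], [0, 1, -3], [2, 2, -5]].
T³ = P·diag(125, 0, 27)·P⁻¹ = [[125, 0, 0], [-588, 162, -405], [-196, 54, -135]].
The requested entry is -196.

-196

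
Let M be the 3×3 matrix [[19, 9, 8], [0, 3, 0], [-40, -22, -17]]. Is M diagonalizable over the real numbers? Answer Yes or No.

No

Characteristic polynomial: p(t) = t^3 - 5t^2 + 3t + 9 = (t - 3)^2(t + 1).
t = 3 has algebraic multiplicity 2; rank(M − 3I) = 2, so geometric multiplicity = 1.
Geometric multiplicity < algebraic multiplicity, so M is not diagonalizable.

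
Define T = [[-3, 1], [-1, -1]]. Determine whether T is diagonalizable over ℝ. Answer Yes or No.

No

Characteristic polynomial: p(λ) = λ^2 + 4λ + 4 = (λ + 2)^2.
λ = -2 has algebraic multiplicity 2; rank(T + 2I) = 1, so geometric multiplicity = 1.
Geometric multiplicity < algebraic multiplicity, so T is not diagonalizable.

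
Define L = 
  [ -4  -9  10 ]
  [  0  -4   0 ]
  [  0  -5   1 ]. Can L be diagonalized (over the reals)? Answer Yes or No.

Characteristic polynomial: p(r) = r^3 + 7r^2 + 8r - 16 = (r - 1)(r + 4)^2.
r = -4 has algebraic multiplicity 2; rank(L + 4I) = 2, so geometric multiplicity = 1.
Geometric multiplicity < algebraic multiplicity, so L is not diagonalizable.

No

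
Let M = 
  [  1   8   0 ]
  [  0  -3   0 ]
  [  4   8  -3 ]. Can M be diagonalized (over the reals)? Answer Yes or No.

Characteristic polynomial: p(r) = r^3 + 5r^2 + 3r - 9 = (r - 1)(r + 3)^2.
r = -3 has algebraic multiplicity 2; rank(M + 3I) = 1, so geometric multiplicity = 2.
Every eigenvalue has geometric = algebraic multiplicity, so M is diagonalizable.

Yes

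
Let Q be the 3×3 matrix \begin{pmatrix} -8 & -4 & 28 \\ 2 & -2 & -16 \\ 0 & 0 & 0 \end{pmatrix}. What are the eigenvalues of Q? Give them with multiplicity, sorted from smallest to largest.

Characteristic polynomial: p(r) = r^3 + 10r^2 + 24r = r(r + 4)(r + 6).
Roots (with multiplicity): -6, -4, 0.

-6, -4, 0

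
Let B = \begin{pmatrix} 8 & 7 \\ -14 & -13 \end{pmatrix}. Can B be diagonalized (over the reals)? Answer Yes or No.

Characteristic polynomial: p(t) = t^2 + 5t - 6 = (t - 1)(t + 6).
All 2 eigenvalues are distinct, so B is diagonalizable.

Yes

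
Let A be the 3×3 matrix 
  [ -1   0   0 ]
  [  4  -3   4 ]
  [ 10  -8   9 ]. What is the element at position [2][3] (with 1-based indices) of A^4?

Characteristic polynomial: r^3 - 5r^2 - r + 5 = (r - 5)(r - 1)(r + 1), so the eigenvalues are -1, 1, 5.
r=-1: eigenvector (1, 0, -1).
r=1: eigenvector (0, -1, -1).
r=5: eigenvector (0, 1, 2).
P = [[1, 0, 0], [0, -1, 1], [-1, -1, 2]], D = diag(-1, 1, 5), P⁻¹ = [[1, 0, 0], [1, -2, 1], [1, -1, 1]].
A⁴ = P·diag(1, 1, 625)·P⁻¹ = [[1, 0, 0], [624, -623, 624], [1248, -1248, 1249]].
The requested entry is 624.

624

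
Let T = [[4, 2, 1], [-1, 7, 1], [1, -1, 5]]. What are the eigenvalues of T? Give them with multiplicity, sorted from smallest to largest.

5, 5, 6

Characteristic polynomial: p(s) = s^3 - 16s^2 + 85s - 150 = (s - 6)(s - 5)^2.
Roots (with multiplicity): 5, 5, 6.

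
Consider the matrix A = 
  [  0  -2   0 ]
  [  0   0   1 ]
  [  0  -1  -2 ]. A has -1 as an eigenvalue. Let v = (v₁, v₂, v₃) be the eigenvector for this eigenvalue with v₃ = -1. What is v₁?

2

A + 1I = [[1, -2, 0], [0, 1, 1], [0, -1, -1]].
Solving (A + 1I)v = 0 gives the eigenspace spanned by (2, 1, -1).
With v₃ = -1, v = (2, 1, -1), so v₁ = 2.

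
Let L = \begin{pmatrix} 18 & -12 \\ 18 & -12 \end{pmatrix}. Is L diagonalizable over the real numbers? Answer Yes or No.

Characteristic polynomial: p(μ) = μ^2 - 6μ = μ(μ - 6).
All 2 eigenvalues are distinct, so L is diagonalizable.

Yes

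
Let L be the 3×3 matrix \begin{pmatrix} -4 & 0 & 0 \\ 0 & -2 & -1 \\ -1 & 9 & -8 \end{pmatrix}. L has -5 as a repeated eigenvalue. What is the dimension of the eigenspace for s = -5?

1

L + 5I = [[1, 0, 0], [0, 3, -1], [-1, 9, -3]].
This matrix has rank 2, so its null space has dimension 3 − 2 = 1.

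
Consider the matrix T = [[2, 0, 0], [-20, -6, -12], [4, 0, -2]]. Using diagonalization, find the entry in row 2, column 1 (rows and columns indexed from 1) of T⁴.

1280

Characteristic polynomial: λ^3 + 6λ^2 - 4λ - 24 = (λ - 2)(λ + 2)(λ + 6), so the eigenvalues are -6, -2, 2.
λ=2: eigenvector (1, -4, 1).
λ=-6: eigenvector (0, 1, 0).
λ=-2: eigenvector (0, -3, 1).
P = [[1, 0, 0], [-4, 1, -3], [1, 0, 1]], D = diag(2, -6, -2), P⁻¹ = [[1, 0, 0], [1, 1, 3], [-1, 0, 1]].
T⁴ = P·diag(16, 1296, 16)·P⁻¹ = [[16, 0, 0], [1280, 1296, 3840], [0, 0, 16]].
The requested entry is 1280.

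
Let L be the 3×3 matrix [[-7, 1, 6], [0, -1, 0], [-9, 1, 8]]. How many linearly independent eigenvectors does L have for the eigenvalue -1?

1

L + 1I = [[-6, 1, 6], [0, 0, 0], [-9, 1, 9]].
This matrix has rank 2, so its null space has dimension 3 − 2 = 1.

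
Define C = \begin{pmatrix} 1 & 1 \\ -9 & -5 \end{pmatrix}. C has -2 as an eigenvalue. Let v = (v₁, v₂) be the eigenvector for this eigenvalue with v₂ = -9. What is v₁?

C + 2I = [[3, 1], [-9, -3]].
Solving (C + 2I)v = 0 gives the eigenspace spanned by (3, -9).
With v₂ = -9, v = (3, -9), so v₁ = 3.

3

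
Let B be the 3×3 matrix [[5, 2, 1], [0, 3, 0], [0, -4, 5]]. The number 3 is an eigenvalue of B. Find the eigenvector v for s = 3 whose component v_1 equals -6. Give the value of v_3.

B − 3I = [[2, 2, 1], [0, 0, 0], [0, -4, 2]].
Solving (B − 3I)v = 0 gives the eigenspace spanned by (-6, 3, 6).
With v_1 = -6, v = (-6, 3, 6), so v_3 = 6.

6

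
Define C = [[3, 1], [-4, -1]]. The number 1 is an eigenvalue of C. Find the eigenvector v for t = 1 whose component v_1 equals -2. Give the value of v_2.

4

C − 1I = [[2, 1], [-4, -2]].
Solving (C − 1I)v = 0 gives the eigenspace spanned by (-2, 4).
With v_1 = -2, v = (-2, 4), so v_2 = 4.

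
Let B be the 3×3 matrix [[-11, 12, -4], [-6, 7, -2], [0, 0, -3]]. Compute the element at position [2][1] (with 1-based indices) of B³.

-126

Characteristic polynomial: t^3 + 7t^2 + 7t - 15 = (t - 1)(t + 3)(t + 5), so the eigenvalues are -5, -3, 1.
t=1: eigenvector (-1, -1, 0).
t=-5: eigenvector (2, 1, 0).
t=-3: eigenvector (-2, -1, 1).
P = [[-1, 2, -2], [-1, 1, -1], [0, 0, 1]], D = diag(1, -5, -3), P⁻¹ = [[1, -2, 0], [1, -1, 1], [0, 0, 1]].
B³ = P·diag(1, -125, -27)·P⁻¹ = [[-251, 252, -196], [-126, 127, -98], [0, 0, -27]].
The requested entry is -126.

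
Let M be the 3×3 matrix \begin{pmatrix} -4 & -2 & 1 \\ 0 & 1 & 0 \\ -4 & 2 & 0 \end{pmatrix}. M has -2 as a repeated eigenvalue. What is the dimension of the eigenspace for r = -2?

M + 2I = [[-2, -2, 1], [0, 3, 0], [-4, 2, 2]].
This matrix has rank 2, so its null space has dimension 3 − 2 = 1.

1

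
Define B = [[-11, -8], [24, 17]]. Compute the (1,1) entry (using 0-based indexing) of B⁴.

2497

Characteristic polynomial: t^2 - 6t + 5 = (t - 5)(t - 1), so the eigenvalues are 1, 5.
t=5: eigenvector (1, -2).
t=1: eigenvector (2, -3).
P = [[1, 2], [-2, -3]], D = diag(5, 1), P⁻¹ = [[-3, -2], [2, 1]].
B⁴ = P·diag(625, 1)·P⁻¹ = [[-1871, -1248], [3744, 2497]].
The requested entry is 2497.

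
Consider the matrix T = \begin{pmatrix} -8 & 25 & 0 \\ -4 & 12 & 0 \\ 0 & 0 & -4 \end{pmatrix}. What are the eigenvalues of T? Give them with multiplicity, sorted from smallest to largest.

Characteristic polynomial: p(μ) = μ^3 - 12μ + 16 = (μ - 2)^2(μ + 4).
Roots (with multiplicity): -4, 2, 2.

-4, 2, 2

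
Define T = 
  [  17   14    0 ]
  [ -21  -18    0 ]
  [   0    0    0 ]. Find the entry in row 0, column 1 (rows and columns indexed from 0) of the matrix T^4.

-350

Characteristic polynomial: λ^3 + λ^2 - 12λ = λ(λ - 3)(λ + 4), so the eigenvalues are -4, 0, 3.
λ=0: eigenvector (0, 0, 1).
λ=-4: eigenvector (-2, 3, 0).
λ=3: eigenvector (1, -1, 0).
P = [[0, -2, 1], [0, 3, -1], [1, 0, 0]], D = diag(0, -4, 3), P⁻¹ = [[0, 0, 1], [1, 1, 0], [3, 2, 0]].
T⁴ = P·diag(0, 256, 81)·P⁻¹ = [[-269, -350, 0], [525, 606, 0], [0, 0, 0]].
The requested entry is -350.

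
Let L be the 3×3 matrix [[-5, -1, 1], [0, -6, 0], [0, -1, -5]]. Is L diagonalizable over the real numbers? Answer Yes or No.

No

Characteristic polynomial: p(s) = s^3 + 16s^2 + 85s + 150 = (s + 5)^2(s + 6).
s = -5 has algebraic multiplicity 2; rank(L + 5I) = 2, so geometric multiplicity = 1.
Geometric multiplicity < algebraic multiplicity, so L is not diagonalizable.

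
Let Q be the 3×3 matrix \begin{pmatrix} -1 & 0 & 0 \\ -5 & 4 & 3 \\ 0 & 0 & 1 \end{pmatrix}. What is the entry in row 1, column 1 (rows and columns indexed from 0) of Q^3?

64

Characteristic polynomial: λ^3 - 4λ^2 - λ + 4 = (λ - 4)(λ - 1)(λ + 1), so the eigenvalues are -1, 1, 4.
λ=-1: eigenvector (1, 1, 0).
λ=4: eigenvector (0, 1, 0).
λ=1: eigenvector (0, -1, 1).
P = [[1, 0, 0], [1, 1, -1], [0, 0, 1]], D = diag(-1, 4, 1), P⁻¹ = [[1, 0, 0], [-1, 1, 1], [0, 0, 1]].
Q³ = P·diag(-1, 64, 1)·P⁻¹ = [[-1, 0, 0], [-65, 64, 63], [0, 0, 1]].
The requested entry is 64.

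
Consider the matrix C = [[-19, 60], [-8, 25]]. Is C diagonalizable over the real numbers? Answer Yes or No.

Characteristic polynomial: p(λ) = λ^2 - 6λ + 5 = (λ - 5)(λ - 1).
All 2 eigenvalues are distinct, so C is diagonalizable.

Yes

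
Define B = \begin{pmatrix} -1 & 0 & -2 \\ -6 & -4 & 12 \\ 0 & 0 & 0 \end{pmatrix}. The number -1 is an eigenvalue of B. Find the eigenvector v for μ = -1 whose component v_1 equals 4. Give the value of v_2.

B + 1I = [[0, 0, -2], [-6, -3, 12], [0, 0, 1]].
Solving (B + 1I)v = 0 gives the eigenspace spanned by (4, -8, 0).
With v_1 = 4, v = (4, -8, 0), so v_2 = -8.

-8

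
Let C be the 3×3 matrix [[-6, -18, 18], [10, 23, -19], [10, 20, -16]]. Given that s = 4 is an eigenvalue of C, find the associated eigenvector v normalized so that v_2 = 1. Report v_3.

1

C − 4I = [[-10, -18, 18], [10, 19, -19], [10, 20, -20]].
Solving (C − 4I)v = 0 gives the eigenspace spanned by (0, 1, 1).
With v_2 = 1, v = (0, 1, 1), so v_3 = 1.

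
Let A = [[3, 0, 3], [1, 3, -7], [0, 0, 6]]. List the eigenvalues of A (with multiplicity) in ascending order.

3, 3, 6

Characteristic polynomial: p(λ) = λ^3 - 12λ^2 + 45λ - 54 = (λ - 6)(λ - 3)^2.
Roots (with multiplicity): 3, 3, 6.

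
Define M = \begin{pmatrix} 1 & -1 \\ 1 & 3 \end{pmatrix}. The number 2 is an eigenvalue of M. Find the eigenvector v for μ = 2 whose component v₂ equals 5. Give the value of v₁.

-5

M − 2I = [[-1, -1], [1, 1]].
Solving (M − 2I)v = 0 gives the eigenspace spanned by (-5, 5).
With v₂ = 5, v = (-5, 5), so v₁ = -5.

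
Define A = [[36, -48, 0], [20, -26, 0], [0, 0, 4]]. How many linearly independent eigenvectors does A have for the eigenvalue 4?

2

A − 4I = [[32, -48, 0], [20, -30, 0], [0, 0, 0]].
This matrix has rank 1, so its null space has dimension 3 − 1 = 2.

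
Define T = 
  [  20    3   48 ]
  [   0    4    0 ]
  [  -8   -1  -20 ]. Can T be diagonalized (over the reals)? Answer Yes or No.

No

Characteristic polynomial: p(r) = r^3 - 4r^2 - 16r + 64 = (r - 4)^2(r + 4).
r = 4 has algebraic multiplicity 2; rank(T − 4I) = 2, so geometric multiplicity = 1.
Geometric multiplicity < algebraic multiplicity, so T is not diagonalizable.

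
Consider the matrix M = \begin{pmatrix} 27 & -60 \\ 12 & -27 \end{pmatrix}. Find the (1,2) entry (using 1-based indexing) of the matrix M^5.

Characteristic polynomial: t^2 - 9 = (t - 3)(t + 3), so the eigenvalues are -3, 3.
t=3: eigenvector (5, 2).
t=-3: eigenvector (2, 1).
P = [[5, 2], [2, 1]], D = diag(3, -3), P⁻¹ = [[1, -2], [-2, 5]].
M⁵ = P·diag(243, -243)·P⁻¹ = [[2187, -4860], [972, -2187]].
The requested entry is -4860.

-4860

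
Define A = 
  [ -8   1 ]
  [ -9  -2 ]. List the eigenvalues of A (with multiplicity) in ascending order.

-5, -5

Characteristic polynomial: p(t) = t^2 + 10t + 25 = (t + 5)^2.
Roots (with multiplicity): -5, -5.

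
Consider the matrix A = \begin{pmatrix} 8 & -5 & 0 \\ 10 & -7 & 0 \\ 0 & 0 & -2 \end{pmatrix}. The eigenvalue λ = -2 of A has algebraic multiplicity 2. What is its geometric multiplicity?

2

A + 2I = [[10, -5, 0], [10, -5, 0], [0, 0, 0]].
This matrix has rank 1, so its null space has dimension 3 − 1 = 2.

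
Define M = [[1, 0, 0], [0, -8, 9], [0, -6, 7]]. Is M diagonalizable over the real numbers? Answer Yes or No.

Characteristic polynomial: p(s) = s^3 - 3s + 2 = (s - 1)^2(s + 2).
s = 1 has algebraic multiplicity 2; rank(M − 1I) = 1, so geometric multiplicity = 2.
Every eigenvalue has geometric = algebraic multiplicity, so M is diagonalizable.

Yes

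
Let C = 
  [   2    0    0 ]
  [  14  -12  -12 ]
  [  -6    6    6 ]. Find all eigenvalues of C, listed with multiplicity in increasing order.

Characteristic polynomial: p(r) = r^3 + 4r^2 - 12r = r(r - 2)(r + 6).
Roots (with multiplicity): -6, 0, 2.

-6, 0, 2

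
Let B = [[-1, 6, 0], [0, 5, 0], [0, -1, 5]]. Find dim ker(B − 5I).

B − 5I = [[-6, 6, 0], [0, 0, 0], [0, -1, 0]].
This matrix has rank 2, so its null space has dimension 3 − 2 = 1.

1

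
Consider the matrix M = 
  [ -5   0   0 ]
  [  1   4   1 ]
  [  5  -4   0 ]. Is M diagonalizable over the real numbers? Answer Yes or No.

Characteristic polynomial: p(λ) = λ^3 + λ^2 - 16λ + 20 = (λ - 2)^2(λ + 5).
λ = 2 has algebraic multiplicity 2; rank(M − 2I) = 2, so geometric multiplicity = 1.
Geometric multiplicity < algebraic multiplicity, so M is not diagonalizable.

No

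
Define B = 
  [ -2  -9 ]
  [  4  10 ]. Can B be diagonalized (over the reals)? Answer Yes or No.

Characteristic polynomial: p(μ) = μ^2 - 8μ + 16 = (μ - 4)^2.
μ = 4 has algebraic multiplicity 2; rank(B − 4I) = 1, so geometric multiplicity = 1.
Geometric multiplicity < algebraic multiplicity, so B is not diagonalizable.

No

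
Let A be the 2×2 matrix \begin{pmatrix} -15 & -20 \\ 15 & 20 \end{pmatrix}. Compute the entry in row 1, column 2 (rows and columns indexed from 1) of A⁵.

Characteristic polynomial: r^2 - 5r = r(r - 5), so the eigenvalues are 0, 5.
r=5: eigenvector (-1, 1).
r=0: eigenvector (4, -3).
P = [[-1, 4], [1, -3]], D = diag(5, 0), P⁻¹ = [[3, 4], [1, 1]].
A⁵ = P·diag(3125, 0)·P⁻¹ = [[-9375, -12500], [9375, 12500]].
The requested entry is -12500.

-12500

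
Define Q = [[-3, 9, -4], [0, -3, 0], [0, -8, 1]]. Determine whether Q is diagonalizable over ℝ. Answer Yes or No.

Characteristic polynomial: p(r) = r^3 + 5r^2 + 3r - 9 = (r - 1)(r + 3)^2.
r = -3 has algebraic multiplicity 2; rank(Q + 3I) = 2, so geometric multiplicity = 1.
Geometric multiplicity < algebraic multiplicity, so Q is not diagonalizable.

No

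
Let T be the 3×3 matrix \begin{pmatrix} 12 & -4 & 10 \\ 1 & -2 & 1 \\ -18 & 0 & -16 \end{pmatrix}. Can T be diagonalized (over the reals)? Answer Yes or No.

Characteristic polynomial: p(r) = r^3 + 6r^2 - 32 = (r - 2)(r + 4)^2.
r = -4 has algebraic multiplicity 2; rank(T + 4I) = 2, so geometric multiplicity = 1.
Geometric multiplicity < algebraic multiplicity, so T is not diagonalizable.

No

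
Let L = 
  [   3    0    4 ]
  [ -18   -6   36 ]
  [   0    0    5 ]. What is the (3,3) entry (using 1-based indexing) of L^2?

25

Characteristic polynomial: r^3 - 2r^2 - 33r + 90 = (r - 5)(r - 3)(r + 6), so the eigenvalues are -6, 3, 5.
r=5: eigenvector (2, 0, 1).
r=-6: eigenvector (0, 1, 0).
r=3: eigenvector (1, -2, 0).
P = [[2, 0, 1], [0, 1, -2], [1, 0, 0]], D = diag(5, -6, 3), P⁻¹ = [[0, 0, 1], [2, 1, -4], [1, 0, -2]].
L² = P·diag(25, 36, 9)·P⁻¹ = [[9, 0, 32], [54, 36, -108], [0, 0, 25]].
The requested entry is 25.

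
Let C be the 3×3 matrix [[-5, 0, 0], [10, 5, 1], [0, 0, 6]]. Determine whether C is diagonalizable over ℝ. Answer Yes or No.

Characteristic polynomial: p(t) = t^3 - 6t^2 - 25t + 150 = (t - 6)(t - 5)(t + 5).
All 3 eigenvalues are distinct, so C is diagonalizable.

Yes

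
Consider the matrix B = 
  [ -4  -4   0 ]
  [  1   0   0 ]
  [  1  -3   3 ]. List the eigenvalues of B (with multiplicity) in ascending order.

-2, -2, 3

Characteristic polynomial: p(r) = r^3 + r^2 - 8r - 12 = (r - 3)(r + 2)^2.
Roots (with multiplicity): -2, -2, 3.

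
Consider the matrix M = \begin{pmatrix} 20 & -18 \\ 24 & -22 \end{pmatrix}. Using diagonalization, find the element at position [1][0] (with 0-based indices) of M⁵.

4224

Characteristic polynomial: t^2 + 2t - 8 = (t - 2)(t + 4), so the eigenvalues are -4, 2.
t=2: eigenvector (1, 1).
t=-4: eigenvector (3, 4).
P = [[1, 3], [1, 4]], D = diag(2, -4), P⁻¹ = [[4, -3], [-1, 1]].
M⁵ = P·diag(32, -1024)·P⁻¹ = [[3200, -3168], [4224, -4192]].
The requested entry is 4224.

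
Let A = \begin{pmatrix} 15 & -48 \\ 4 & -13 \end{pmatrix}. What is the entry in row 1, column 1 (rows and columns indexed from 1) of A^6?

Characteristic polynomial: r^2 - 2r - 3 = (r - 3)(r + 1), so the eigenvalues are -1, 3.
r=3: eigenvector (4, 1).
r=-1: eigenvector (3, 1).
P = [[4, 3], [1, 1]], D = diag(3, -1), P⁻¹ = [[1, -3], [-1, 4]].
A⁶ = P·diag(729, 1)·P⁻¹ = [[2913, -8736], [728, -2183]].
The requested entry is 2913.

2913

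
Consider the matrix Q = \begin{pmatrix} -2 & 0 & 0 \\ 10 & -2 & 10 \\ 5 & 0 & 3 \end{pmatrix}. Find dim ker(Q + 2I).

2

Q + 2I = [[0, 0, 0], [10, 0, 10], [5, 0, 5]].
This matrix has rank 1, so its null space has dimension 3 − 1 = 2.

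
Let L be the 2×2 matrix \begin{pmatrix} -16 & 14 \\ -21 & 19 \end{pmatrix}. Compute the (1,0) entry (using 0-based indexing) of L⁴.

-1827

Characteristic polynomial: s^2 - 3s - 10 = (s - 5)(s + 2), so the eigenvalues are -2, 5.
s=5: eigenvector (2, 3).
s=-2: eigenvector (1, 1).
P = [[2, 1], [3, 1]], D = diag(5, -2), P⁻¹ = [[-1, 1], [3, -2]].
L⁴ = P·diag(625, 16)·P⁻¹ = [[-1202, 1218], [-1827, 1843]].
The requested entry is -1827.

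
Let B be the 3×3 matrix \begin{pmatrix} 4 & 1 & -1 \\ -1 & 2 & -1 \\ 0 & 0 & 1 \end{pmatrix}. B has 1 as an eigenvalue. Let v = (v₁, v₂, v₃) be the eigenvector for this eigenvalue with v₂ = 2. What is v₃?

2

B − 1I = [[3, 1, -1], [-1, 1, -1], [0, 0, 0]].
Solving (B − 1I)v = 0 gives the eigenspace spanned by (0, 2, 2).
With v₂ = 2, v = (0, 2, 2), so v₃ = 2.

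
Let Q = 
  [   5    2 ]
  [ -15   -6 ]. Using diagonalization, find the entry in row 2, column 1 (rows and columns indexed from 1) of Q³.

-15

Characteristic polynomial: t^2 + t = t(t + 1), so the eigenvalues are -1, 0.
t=-1: eigenvector (1, -3).
t=0: eigenvector (2, -5).
P = [[1, 2], [-3, -5]], D = diag(-1, 0), P⁻¹ = [[-5, -2], [3, 1]].
Q³ = P·diag(-1, 0)·P⁻¹ = [[5, 2], [-15, -6]].
The requested entry is -15.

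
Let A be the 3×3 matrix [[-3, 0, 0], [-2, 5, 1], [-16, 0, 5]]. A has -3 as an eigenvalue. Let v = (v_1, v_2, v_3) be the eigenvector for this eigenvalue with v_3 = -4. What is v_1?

-2

A + 3I = [[0, 0, 0], [-2, 8, 1], [-16, 0, 8]].
Solving (A + 3I)v = 0 gives the eigenspace spanned by (-2, 0, -4).
With v_3 = -4, v = (-2, 0, -4), so v_1 = -2.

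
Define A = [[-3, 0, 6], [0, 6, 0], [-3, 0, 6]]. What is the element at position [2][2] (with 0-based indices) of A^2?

Characteristic polynomial: t^3 - 9t^2 + 18t = t(t - 6)(t - 3), so the eigenvalues are 0, 3, 6.
t=0: eigenvector (2, 0, 1).
t=6: eigenvector (0, 1, 0).
t=3: eigenvector (1, 0, 1).
P = [[2, 0, 1], [0, 1, 0], [1, 0, 1]], D = diag(0, 6, 3), P⁻¹ = [[1, 0, -1], [0, 1, 0], [-1, 0, 2]].
A² = P·diag(0, 36, 9)·P⁻¹ = [[-9, 0, 18], [0, 36, 0], [-9, 0, 18]].
The requested entry is 18.

18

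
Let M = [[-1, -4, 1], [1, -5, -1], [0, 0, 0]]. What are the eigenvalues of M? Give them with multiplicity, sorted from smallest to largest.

-3, -3, 0

Characteristic polynomial: p(r) = r^3 + 6r^2 + 9r = r(r + 3)^2.
Roots (with multiplicity): -3, -3, 0.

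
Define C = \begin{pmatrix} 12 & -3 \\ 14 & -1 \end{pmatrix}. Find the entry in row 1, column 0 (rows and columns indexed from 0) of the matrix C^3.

Characteristic polynomial: r^2 - 11r + 30 = (r - 6)(r - 5), so the eigenvalues are 5, 6.
r=6: eigenvector (1, 2).
r=5: eigenvector (3, 7).
P = [[1, 3], [2, 7]], D = diag(6, 5), P⁻¹ = [[7, -3], [-2, 1]].
C³ = P·diag(216, 125)·P⁻¹ = [[762, -273], [1274, -421]].
The requested entry is 1274.

1274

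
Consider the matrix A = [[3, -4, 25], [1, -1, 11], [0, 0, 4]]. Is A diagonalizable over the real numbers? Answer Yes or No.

Characteristic polynomial: p(s) = s^3 - 6s^2 + 9s - 4 = (s - 4)(s - 1)^2.
s = 1 has algebraic multiplicity 2; rank(A − 1I) = 2, so geometric multiplicity = 1.
Geometric multiplicity < algebraic multiplicity, so A is not diagonalizable.

No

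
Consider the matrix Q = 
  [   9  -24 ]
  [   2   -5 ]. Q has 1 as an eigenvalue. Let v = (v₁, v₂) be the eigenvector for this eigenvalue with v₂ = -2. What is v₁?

Q − 1I = [[8, -24], [2, -6]].
Solving (Q − 1I)v = 0 gives the eigenspace spanned by (-6, -2).
With v₂ = -2, v = (-6, -2), so v₁ = -6.

-6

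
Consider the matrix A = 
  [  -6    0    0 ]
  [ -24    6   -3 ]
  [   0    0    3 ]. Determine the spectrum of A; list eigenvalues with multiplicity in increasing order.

-6, 3, 6

Characteristic polynomial: p(s) = s^3 - 3s^2 - 36s + 108 = (s - 6)(s - 3)(s + 6).
Roots (with multiplicity): -6, 3, 6.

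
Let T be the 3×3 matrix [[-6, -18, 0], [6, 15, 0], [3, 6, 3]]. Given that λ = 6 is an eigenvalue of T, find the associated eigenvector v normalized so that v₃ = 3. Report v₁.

T − 6I = [[-12, -18, 0], [6, 9, 0], [3, 6, -3]].
Solving (T − 6I)v = 0 gives the eigenspace spanned by (-9, 6, 3).
With v₃ = 3, v = (-9, 6, 3), so v₁ = -9.

-9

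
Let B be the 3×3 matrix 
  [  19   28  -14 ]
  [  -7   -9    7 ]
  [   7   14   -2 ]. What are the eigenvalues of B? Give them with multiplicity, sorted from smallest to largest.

Characteristic polynomial: p(λ) = λ^3 - 8λ^2 + 5λ + 50 = (λ - 5)^2(λ + 2).
Roots (with multiplicity): -2, 5, 5.

-2, 5, 5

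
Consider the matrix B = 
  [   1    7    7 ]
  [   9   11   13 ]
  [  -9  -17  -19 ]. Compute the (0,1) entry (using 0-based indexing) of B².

Characteristic polynomial: μ^3 + 7μ^2 + 4μ - 12 = (μ - 1)(μ + 2)(μ + 6), so the eigenvalues are -6, -2, 1.
μ=1: eigenvector (1, 3, -3).
μ=-6: eigenvector (-1, -1, 2).
μ=-2: eigenvector (0, -1, 1).
P = [[1, -1, 0], [3, -1, -1], [-3, 2, 1]], D = diag(1, -6, -2), P⁻¹ = [[1, 1, 1], [0, 1, 1], [3, 1, 2]].
B² = P·diag(1, 36, 4)·P⁻¹ = [[1, -35, -35], [-9, -37, -41], [9, 73, 77]].
The requested entry is -35.

-35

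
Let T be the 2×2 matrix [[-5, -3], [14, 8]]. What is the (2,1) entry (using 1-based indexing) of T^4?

Characteristic polynomial: s^2 - 3s + 2 = (s - 2)(s - 1), so the eigenvalues are 1, 2.
s=1: eigenvector (1, -2).
s=2: eigenvector (-3, 7).
P = [[1, -3], [-2, 7]], D = diag(1, 2), P⁻¹ = [[7, 3], [2, 1]].
T⁴ = P·diag(1, 16)·P⁻¹ = [[-89, -45], [210, 106]].
The requested entry is 210.

210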